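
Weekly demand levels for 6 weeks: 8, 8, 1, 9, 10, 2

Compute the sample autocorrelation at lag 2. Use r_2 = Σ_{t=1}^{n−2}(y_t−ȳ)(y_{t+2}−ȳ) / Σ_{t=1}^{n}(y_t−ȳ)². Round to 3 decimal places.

-0.485

Mean ȳ = (8 + 8 + 1 + 9 + 10 + 2)/6 = 6.3333
Deviations from mean: 1.6667, 1.6667, -5.3333, 2.6667, 3.6667, -4.3333
Σ(y_t−ȳ)(y_{t+2}−ȳ) = (-8.8889) + (4.4444) + (-19.5556) + (-11.5556) = -35.5556
Denominator Σ(y_t−ȳ)² = 73.3333
r_2 = -35.5556 / 73.3333 = -0.485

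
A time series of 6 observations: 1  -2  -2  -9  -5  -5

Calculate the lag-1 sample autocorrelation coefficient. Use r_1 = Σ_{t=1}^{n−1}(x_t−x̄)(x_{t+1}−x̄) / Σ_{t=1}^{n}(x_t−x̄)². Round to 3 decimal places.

Mean x̄ = (1 − 2 − 2 − 9 − 5 − 5)/6 = -3.6667
Deviations from mean: 4.6667, 1.6667, 1.6667, -5.3333, -1.3333, -1.3333
Σ(x_t−x̄)(x_{t+1}−x̄) = (7.7778) + (2.7778) + (-8.8889) + (7.1111) + (1.7778) = 10.5556
Denominator Σ(x_t−x̄)² = 59.3333
r_1 = 10.5556 / 59.3333 = 0.178

0.178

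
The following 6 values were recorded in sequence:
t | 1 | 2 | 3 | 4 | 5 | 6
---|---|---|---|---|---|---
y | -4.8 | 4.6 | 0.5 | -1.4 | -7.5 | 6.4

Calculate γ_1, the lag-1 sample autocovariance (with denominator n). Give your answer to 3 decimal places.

-9.918

Mean ȳ = (-4.8 + 4.6 + 0.5 − 1.4 − 7.5 + 6.4)/6 = -0.3667
Deviations: -4.4333, 4.9667, 0.8667, -1.0333, -7.1333, 6.7667
Σ_{t=1}^{5}(y_t−ȳ)(y_{t+1}−ȳ) = -59.5078
γ_1 = -59.5078 / 6 = -9.918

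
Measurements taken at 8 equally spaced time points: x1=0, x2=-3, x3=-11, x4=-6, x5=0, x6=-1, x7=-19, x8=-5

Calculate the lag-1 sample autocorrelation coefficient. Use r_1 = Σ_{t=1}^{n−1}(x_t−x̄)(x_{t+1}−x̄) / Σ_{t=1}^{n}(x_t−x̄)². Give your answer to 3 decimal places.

-0.146

Mean x̄ = (0 − 3 − 11 − 6 + 0 − 1 − 19 − 5)/8 = -5.6250
Deviations from mean: 5.6250, 2.6250, -5.3750, -0.3750, 5.6250, 4.6250, -13.3750, 0.6250
Σ(x_t−x̄)(x_{t+1}−x̄) = (14.7656) + (-14.1094) + (2.0156) + (-2.1094) + (26.0156) + (-61.8594) + (-8.3594) = -43.6406
Denominator Σ(x_t−x̄)² = 299.8750
r_1 = -43.6406 / 299.8750 = -0.146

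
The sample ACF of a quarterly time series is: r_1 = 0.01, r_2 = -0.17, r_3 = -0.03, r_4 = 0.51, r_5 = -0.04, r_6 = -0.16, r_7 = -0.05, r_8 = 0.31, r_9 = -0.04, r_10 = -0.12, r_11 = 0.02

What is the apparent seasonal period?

4

The largest autocorrelation is r_4 = 0.51, with a weaker echo at lag 8 (0.31); the remaining lags stay at or below 0.02.
The dominant spike at lag 4 indicates a seasonal period of 4.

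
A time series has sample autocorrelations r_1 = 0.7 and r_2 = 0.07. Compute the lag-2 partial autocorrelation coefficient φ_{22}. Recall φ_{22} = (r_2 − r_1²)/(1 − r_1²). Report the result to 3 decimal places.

φ_{22} = (r_2 − r_1²) / (1 − r_1²)
r_1² = (0.7)² = 0.49
Numerator = 0.07 − 0.4900 = -0.4200; denominator = 1 − 0.4900 = 0.5100
φ_{22} = -0.4200 / 0.5100 = -0.824

-0.824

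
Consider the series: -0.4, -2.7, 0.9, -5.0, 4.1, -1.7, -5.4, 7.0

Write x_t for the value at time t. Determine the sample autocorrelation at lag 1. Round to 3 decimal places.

Mean x̄ = (-0.4 − 2.7 + 0.9 − 5.0 + 4.1 − 1.7 − 5.4 + 7.0)/8 = -0.4000
Deviations from mean: 0.0000, -2.3000, 1.3000, -4.6000, 4.5000, -1.3000, -5.0000, 7.4000
Σ(x_t−x̄)(x_{t+1}−x̄) = (0.0000) + (-2.9900) + (-5.9800) + (-20.7000) + (-5.8500) + (6.5000) + (-37.0000) = -66.0200
Denominator Σ(x_t−x̄)² = 129.8400
r_1 = -66.0200 / 129.8400 = -0.508

-0.508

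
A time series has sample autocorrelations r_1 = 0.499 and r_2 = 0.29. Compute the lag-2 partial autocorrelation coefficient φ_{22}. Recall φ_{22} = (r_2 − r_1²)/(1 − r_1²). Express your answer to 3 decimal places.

0.055

φ_{22} = (r_2 − r_1²) / (1 − r_1²)
r_1² = (0.499)² = 0.249001
Numerator = 0.29 − 0.2490 = 0.0410; denominator = 1 − 0.2490 = 0.7510
φ_{22} = 0.0410 / 0.7510 = 0.055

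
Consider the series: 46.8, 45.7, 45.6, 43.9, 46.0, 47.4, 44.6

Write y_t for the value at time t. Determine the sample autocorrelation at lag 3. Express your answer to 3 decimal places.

Mean ȳ = (46.8 + 45.7 + 45.6 + 43.9 + 46.0 + 47.4 + 44.6)/7 = 45.7143
Deviations from mean: 1.0857, -0.0143, -0.1143, -1.8143, 0.2857, 1.6857, -1.1143
Σ(y_t−ȳ)(y_{t+3}−ȳ) = (-1.9698) + (-0.0041) + (-0.1927) + (2.0216) = -0.1449
Denominator Σ(y_t−ȳ)² = 8.6486
r_3 = -0.1449 / 8.6486 = -0.017

-0.017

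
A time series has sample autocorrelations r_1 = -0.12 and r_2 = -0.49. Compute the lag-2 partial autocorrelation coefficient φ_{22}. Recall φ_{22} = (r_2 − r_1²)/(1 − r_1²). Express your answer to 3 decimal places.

φ_{22} = (r_2 − r_1²) / (1 − r_1²)
r_1² = (-0.12)² = 0.0144
Numerator = -0.49 − 0.0144 = -0.5044; denominator = 1 − 0.0144 = 0.9856
φ_{22} = -0.5044 / 0.9856 = -0.512

-0.512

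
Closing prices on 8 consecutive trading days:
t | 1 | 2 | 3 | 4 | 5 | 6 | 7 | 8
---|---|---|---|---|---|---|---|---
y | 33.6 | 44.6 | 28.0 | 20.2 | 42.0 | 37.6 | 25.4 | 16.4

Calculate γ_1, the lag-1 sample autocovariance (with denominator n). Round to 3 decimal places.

Mean ȳ = (33.6 + 44.6 + 28.0 + 20.2 + 42.0 + 37.6 + 25.4 + 16.4)/8 = 30.9750
Σ_{t=1}^{7}(y_t−ȳ)(y_{t+1}−ȳ) = 25.8544
γ_1 = 25.8544 / 8 = 3.232

3.232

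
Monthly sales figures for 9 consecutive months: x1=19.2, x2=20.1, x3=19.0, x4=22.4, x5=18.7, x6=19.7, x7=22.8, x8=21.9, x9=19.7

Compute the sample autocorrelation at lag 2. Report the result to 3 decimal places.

-0.245

Mean x̄ = (19.2 + 20.1 + 19.0 + 22.4 + 18.7 + 19.7 + 22.8 + 21.9 + 19.7)/9 = 20.3889
Σ(x_t−x̄)(x_{t+2}−x̄) = (1.6512) + (-0.5810) + (2.3457) + (-1.3854) + (-4.0721) + (-1.0410) + (-1.6610) = -4.7436
Denominator Σ(x_t−x̄)² = 19.3689
r_2 = -4.7436 / 19.3689 = -0.245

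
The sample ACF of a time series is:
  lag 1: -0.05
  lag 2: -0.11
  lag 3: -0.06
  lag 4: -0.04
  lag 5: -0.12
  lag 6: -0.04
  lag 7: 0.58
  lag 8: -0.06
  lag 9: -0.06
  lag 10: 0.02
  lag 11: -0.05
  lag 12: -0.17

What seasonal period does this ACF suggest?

7

The largest autocorrelation is r_7 = 0.58; the remaining lags stay at or below 0.02.
The dominant spike at lag 7 indicates a seasonal period of 7.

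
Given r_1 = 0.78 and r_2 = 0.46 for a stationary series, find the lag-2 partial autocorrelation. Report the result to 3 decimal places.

φ_{22} = (r_2 − r_1²) / (1 − r_1²)
r_1² = (0.78)² = 0.6084
Numerator = 0.46 − 0.6084 = -0.1484; denominator = 1 − 0.6084 = 0.3916
φ_{22} = -0.1484 / 0.3916 = -0.379

-0.379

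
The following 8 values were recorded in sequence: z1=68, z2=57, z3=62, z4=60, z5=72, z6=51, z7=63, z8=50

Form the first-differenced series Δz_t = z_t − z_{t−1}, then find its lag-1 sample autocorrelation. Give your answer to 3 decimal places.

-0.739

First differences Δz: -11, 5, -2, 12, -21, 12, -13
Mean of differences = -2.5714
Numerator Σ(Δz_t−Δz̄)(Δz_{t+1}−Δz̄) = -740.1837
Denominator Σ(Δz_t−Δz̄)² = 1001.7143
r_1(Δz) = -740.1837 / 1001.7143 = -0.739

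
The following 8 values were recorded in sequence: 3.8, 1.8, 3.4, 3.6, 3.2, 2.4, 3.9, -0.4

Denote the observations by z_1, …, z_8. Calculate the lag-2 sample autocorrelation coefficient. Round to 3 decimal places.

Mean z̄ = (3.8 + 1.8 + 3.4 + 3.6 + 3.2 + 2.4 + 3.9 − 0.4)/8 = 2.7125
Deviations from mean: 1.0875, -0.9125, 0.6875, 0.8875, 0.4875, -0.3125, 1.1875, -3.1125
Numerator Σ_{t=1}^{6}(z_t−z̄)(z_{t+2}−z̄) = 1.5472
Denominator Σ(z_t−z̄)² = 14.7088
r_2 = 1.5472 / 14.7088 = 0.105

0.105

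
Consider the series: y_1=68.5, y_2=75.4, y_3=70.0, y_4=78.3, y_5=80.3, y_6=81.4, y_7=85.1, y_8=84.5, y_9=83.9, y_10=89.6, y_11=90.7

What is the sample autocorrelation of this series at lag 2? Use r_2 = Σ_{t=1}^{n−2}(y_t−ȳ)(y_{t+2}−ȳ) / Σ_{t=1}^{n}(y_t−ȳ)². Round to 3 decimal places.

0.435

Mean ȳ = (68.5 + 75.4 + 70.0 + 78.3 + 80.3 + 81.4 + 85.1 + 84.5 + 83.9 + 89.6 + 90.7)/11 = 80.7000
Numerator Σ_{t=1}^{9}(y_t−ȳ)(y_{t+2}−ȳ) = 226.6600
Denominator Σ(y_t−ȳ)² = 521.0800
r_2 = 226.6600 / 521.0800 = 0.435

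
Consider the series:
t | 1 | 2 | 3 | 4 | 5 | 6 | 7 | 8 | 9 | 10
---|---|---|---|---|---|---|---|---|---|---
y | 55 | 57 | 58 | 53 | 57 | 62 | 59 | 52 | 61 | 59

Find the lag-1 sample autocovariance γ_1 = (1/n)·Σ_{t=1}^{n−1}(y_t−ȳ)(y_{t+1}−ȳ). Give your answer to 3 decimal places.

Mean ȳ = (55 + 57 + 58 + 53 + 57 + 62 + 59 + 52 + 61 + 59)/10 = 57.3000
Σ_{t=1}^{9}(y_t−ȳ)(y_{t+1}−ȳ) = -16.9900
γ_1 = -16.9900 / 10 = -1.699

-1.699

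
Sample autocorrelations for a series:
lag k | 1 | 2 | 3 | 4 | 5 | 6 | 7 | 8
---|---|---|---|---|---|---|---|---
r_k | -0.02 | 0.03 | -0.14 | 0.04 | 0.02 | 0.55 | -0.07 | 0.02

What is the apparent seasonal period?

6

The largest autocorrelation is r_6 = 0.55; the remaining lags stay at or below 0.04.
The dominant spike at lag 6 indicates a seasonal period of 6.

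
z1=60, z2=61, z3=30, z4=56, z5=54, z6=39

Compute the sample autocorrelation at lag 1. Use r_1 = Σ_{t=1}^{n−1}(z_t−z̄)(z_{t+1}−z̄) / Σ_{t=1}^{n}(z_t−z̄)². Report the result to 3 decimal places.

Mean z̄ = (60 + 61 + 30 + 56 + 54 + 39)/6 = 50.0000
Deviations from mean: 10.0000, 11.0000, -20.0000, 6.0000, 4.0000, -11.0000
Σ(z_t−z̄)(z_{t+1}−z̄) = (110.0000) + (-220.0000) + (-120.0000) + (24.0000) + (-44.0000) = -250.0000
Denominator Σ(z_t−z̄)² = 794.0000
r_1 = -250.0000 / 794.0000 = -0.315

-0.315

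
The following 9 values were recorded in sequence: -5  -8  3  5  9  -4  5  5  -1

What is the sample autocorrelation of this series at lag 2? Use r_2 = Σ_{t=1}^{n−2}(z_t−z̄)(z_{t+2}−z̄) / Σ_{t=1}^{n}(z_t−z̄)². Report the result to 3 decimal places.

Mean z̄ = (-5 − 8 + 3 + 5 + 9 − 4 + 5 + 5 − 1)/9 = 1.0000
Σ(z_t−z̄)(z_{t+2}−z̄) = (-12.0000) + (-36.0000) + (16.0000) + (-20.0000) + (32.0000) + (-20.0000) + (-8.0000) = -48.0000
Denominator Σ(z_t−z̄)² = 262.0000
r_2 = -48.0000 / 262.0000 = -0.183

-0.183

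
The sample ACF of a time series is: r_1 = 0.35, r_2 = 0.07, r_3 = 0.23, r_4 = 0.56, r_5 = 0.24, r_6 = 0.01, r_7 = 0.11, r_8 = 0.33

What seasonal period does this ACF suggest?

The largest autocorrelation is r_4 = 0.56; the remaining lags stay at or below 0.35. The elevated value at lag 1 (0.35), dropping to 0.07 at lag 2, reflects decaying short-term dependence rather than seasonality.
The dominant spike at lag 4 indicates a seasonal period of 4.

4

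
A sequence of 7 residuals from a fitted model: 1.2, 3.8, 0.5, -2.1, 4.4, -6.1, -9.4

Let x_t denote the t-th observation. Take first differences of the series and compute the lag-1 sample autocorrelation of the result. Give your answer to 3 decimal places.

First differences Δx: 2.6, -3.3, -2.6, 6.5, -10.5, -3.3
Mean of differences = -1.7667
Numerator Σ(Δx_t−Δx̄)(Δx_{t+1}−Δx̄) = -71.1111
Denominator Σ(Δx_t−Δx̄)² = 169.0733
r_1(Δx) = -71.1111 / 169.0733 = -0.421

-0.421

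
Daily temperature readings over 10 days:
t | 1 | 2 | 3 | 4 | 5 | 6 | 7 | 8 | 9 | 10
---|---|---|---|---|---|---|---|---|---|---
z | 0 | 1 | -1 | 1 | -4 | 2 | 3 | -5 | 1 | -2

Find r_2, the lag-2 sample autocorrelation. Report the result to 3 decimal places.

Mean z̄ = (0 + 1 − 1 + 1 − 4 + 2 + 3 − 5 + 1 − 2)/10 = -0.4000
Numerator Σ_{t=1}^{8}(z_t−z̄)(z_{t+2}−z̄) = -3.9200
Denominator Σ(z_t−z̄)² = 60.4000
r_2 = -3.9200 / 60.4000 = -0.065

-0.065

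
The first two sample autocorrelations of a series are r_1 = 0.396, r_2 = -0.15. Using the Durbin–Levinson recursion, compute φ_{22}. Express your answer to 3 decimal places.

φ_{22} = (r_2 − r_1²) / (1 − r_1²)
r_1² = (0.396)² = 0.156816
Numerator = -0.15 − 0.1568 = -0.3068; denominator = 1 − 0.1568 = 0.8432
φ_{22} = -0.3068 / 0.8432 = -0.364

-0.364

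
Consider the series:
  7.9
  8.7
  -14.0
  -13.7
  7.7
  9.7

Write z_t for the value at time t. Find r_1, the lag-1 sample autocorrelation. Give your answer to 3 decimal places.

0.178

Mean z̄ = (7.9 + 8.7 − 14.0 − 13.7 + 7.7 + 9.7)/6 = 1.0500
Σ(z_t−z̄)(z_{t+1}−z̄) = (52.4025) + (-115.1325) + (221.9875) + (-98.0875) + (57.5225) = 118.6925
Denominator Σ(z_t−z̄)² = 668.5550
r_1 = 118.6925 / 668.5550 = 0.178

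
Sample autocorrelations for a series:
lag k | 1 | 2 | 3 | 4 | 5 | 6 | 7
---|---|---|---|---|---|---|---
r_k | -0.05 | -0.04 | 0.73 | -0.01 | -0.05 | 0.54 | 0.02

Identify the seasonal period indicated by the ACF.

3

The largest autocorrelation is r_3 = 0.73, with a weaker echo at lag 6 (0.54); the remaining lags stay at or below 0.02.
The dominant spike at lag 3 indicates a seasonal period of 3.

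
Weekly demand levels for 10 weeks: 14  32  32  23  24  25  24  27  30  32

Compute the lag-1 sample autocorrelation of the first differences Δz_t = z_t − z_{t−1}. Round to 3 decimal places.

0.008

First differences Δz: 18, 0, -9, 1, 1, -1, 3, 3, 2
Mean of differences = 2.0000
Numerator Σ(Δz_t−Δz̄)(Δz_{t+1}−Δz̄) = 3.0000
Denominator Σ(Δz_t−Δz̄)² = 394.0000
r_1(Δz) = 3.0000 / 394.0000 = 0.008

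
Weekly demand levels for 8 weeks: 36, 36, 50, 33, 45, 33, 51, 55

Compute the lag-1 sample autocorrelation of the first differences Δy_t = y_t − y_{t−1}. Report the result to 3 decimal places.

-0.733

First differences Δy: 0, 14, -17, 12, -12, 18, 4
Mean of differences = 2.7143
Numerator Σ(Δy_t−Δȳ)(Δy_{t+1}−Δȳ) = -778.0816
Denominator Σ(Δy_t−Δȳ)² = 1061.4286
r_1(Δy) = -778.0816 / 1061.4286 = -0.733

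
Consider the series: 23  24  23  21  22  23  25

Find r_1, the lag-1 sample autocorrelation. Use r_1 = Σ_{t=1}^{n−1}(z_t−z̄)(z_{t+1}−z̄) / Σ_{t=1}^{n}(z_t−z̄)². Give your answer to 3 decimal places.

Mean z̄ = (23 + 24 + 23 + 21 + 22 + 23 + 25)/7 = 23.0000
Deviations from mean: 0.0000, 1.0000, 0.0000, -2.0000, -1.0000, 0.0000, 2.0000
Σ(z_t−z̄)(z_{t+1}−z̄) = (0.0000) + (0.0000) + (0.0000) + (2.0000) + (0.0000) + (0.0000) = 2.0000
Denominator Σ(z_t−z̄)² = 10.0000
r_1 = 2.0000 / 10.0000 = 0.200

0.200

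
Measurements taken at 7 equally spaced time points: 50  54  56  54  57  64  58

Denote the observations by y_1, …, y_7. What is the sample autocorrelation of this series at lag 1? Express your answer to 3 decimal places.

0.295

Mean ȳ = (50 + 54 + 56 + 54 + 57 + 64 + 58)/7 = 56.1429
Deviations from mean: -6.1429, -2.1429, -0.1429, -2.1429, 0.8571, 7.8571, 1.8571
Σ(y_t−ȳ)(y_{t+1}−ȳ) = (13.1633) + (0.3061) + (0.3061) + (-1.8367) + (6.7347) + (14.5918) = 33.2653
Denominator Σ(y_t−ȳ)² = 112.8571
r_1 = 33.2653 / 112.8571 = 0.295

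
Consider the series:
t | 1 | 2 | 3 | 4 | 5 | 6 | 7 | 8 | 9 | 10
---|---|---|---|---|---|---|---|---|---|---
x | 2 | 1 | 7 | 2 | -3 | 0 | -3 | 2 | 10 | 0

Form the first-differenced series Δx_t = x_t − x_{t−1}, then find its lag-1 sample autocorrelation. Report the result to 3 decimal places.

First differences Δx: -1, 6, -5, -5, 3, -3, 5, 8, -10
Mean of differences = -0.2222
Numerator Σ(Δx_t−Δx̄)(Δx_{t+1}−Δx̄) = -88.0494
Denominator Σ(Δx_t−Δx̄)² = 293.5556
r_1(Δx) = -88.0494 / 293.5556 = -0.300

-0.300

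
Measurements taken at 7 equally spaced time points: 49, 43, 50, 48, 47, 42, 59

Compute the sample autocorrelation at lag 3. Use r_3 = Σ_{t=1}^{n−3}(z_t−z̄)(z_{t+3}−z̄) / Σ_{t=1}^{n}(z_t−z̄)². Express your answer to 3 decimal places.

-0.039

Mean z̄ = (49 + 43 + 50 + 48 + 47 + 42 + 59)/7 = 48.2857
Numerator Σ_{t=1}^{4}(z_t−z̄)(z_{t+3}−z̄) = -7.2449
Denominator Σ(z_t−z̄)² = 187.4286
r_3 = -7.2449 / 187.4286 = -0.039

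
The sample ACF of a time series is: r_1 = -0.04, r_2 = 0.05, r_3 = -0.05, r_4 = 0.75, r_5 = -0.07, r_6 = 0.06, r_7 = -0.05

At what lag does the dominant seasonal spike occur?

4

The largest autocorrelation is r_4 = 0.75; the remaining lags stay at or below 0.06.
The dominant spike at lag 4 indicates a seasonal period of 4.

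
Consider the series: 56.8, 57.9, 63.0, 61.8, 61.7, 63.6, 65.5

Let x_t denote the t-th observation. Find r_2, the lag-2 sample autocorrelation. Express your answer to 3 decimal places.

Mean x̄ = (56.8 + 57.9 + 63.0 + 61.8 + 61.7 + 63.6 + 65.5)/7 = 61.4714
Deviations from mean: -4.6714, -3.5714, 1.5286, 0.3286, 0.2286, 2.1286, 4.0286
Σ(x_t−x̄)(x_{t+2}−x̄) = (-7.1406) + (-1.1735) + (0.3494) + (0.6994) + (0.9208) = -6.3445
Denominator Σ(x_t−x̄)² = 57.8343
r_2 = -6.3445 / 57.8343 = -0.110

-0.110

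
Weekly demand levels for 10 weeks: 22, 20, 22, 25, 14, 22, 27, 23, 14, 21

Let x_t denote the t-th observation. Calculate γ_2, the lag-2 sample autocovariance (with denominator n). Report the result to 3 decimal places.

-8.800

Mean x̄ = (22 + 20 + 22 + 25 + 14 + 22 + 27 + 23 + 14 + 21)/10 = 21.0000
Σ_{t=1}^{8}(x_t−x̄)(x_{t+2}−x̄) = -88.0000
γ_2 = -88.0000 / 10 = -8.800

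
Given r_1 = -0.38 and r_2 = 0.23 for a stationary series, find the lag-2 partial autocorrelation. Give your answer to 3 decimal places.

φ_{22} = (r_2 − r_1²) / (1 − r_1²)
r_1² = (-0.38)² = 0.1444
Numerator = 0.23 − 0.1444 = 0.0856; denominator = 1 − 0.1444 = 0.8556
φ_{22} = 0.0856 / 0.8556 = 0.100

0.100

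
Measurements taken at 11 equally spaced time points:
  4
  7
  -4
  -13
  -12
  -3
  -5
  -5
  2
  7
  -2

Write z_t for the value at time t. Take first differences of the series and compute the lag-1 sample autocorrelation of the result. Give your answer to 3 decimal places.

First differences Δz: 3, -11, -9, 1, 9, -2, 0, 7, 5, -9
Mean of differences = -0.6000
Numerator Σ(Δz_t−Δz̄)(Δz_{t+1}−Δz̄) = 37.6400
Denominator Σ(Δz_t−Δz̄)² = 448.4000
r_1(Δz) = 37.6400 / 448.4000 = 0.084

0.084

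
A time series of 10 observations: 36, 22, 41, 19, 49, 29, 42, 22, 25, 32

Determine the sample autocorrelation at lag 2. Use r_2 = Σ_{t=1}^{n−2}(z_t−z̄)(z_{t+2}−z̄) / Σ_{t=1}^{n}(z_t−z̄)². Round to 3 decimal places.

Mean z̄ = (36 + 22 + 41 + 19 + 49 + 29 + 42 + 22 + 25 + 32)/10 = 31.7000
Numerator Σ_{t=1}^{8}(z_t−z̄)(z_{t+2}−z̄) = 490.8200
Denominator Σ(z_t−z̄)² = 912.1000
r_2 = 490.8200 / 912.1000 = 0.538

0.538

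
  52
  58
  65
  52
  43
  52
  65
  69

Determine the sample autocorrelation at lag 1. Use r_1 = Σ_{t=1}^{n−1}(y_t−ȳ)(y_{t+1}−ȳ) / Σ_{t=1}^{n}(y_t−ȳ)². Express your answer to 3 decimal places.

Mean ȳ = (52 + 58 + 65 + 52 + 43 + 52 + 65 + 69)/8 = 57.0000
Deviations from mean: -5.0000, 1.0000, 8.0000, -5.0000, -14.0000, -5.0000, 8.0000, 12.0000
Σ(y_t−ȳ)(y_{t+1}−ȳ) = (-5.0000) + (8.0000) + (-40.0000) + (70.0000) + (70.0000) + (-40.0000) + (96.0000) = 159.0000
Denominator Σ(y_t−ȳ)² = 544.0000
r_1 = 159.0000 / 544.0000 = 0.292

0.292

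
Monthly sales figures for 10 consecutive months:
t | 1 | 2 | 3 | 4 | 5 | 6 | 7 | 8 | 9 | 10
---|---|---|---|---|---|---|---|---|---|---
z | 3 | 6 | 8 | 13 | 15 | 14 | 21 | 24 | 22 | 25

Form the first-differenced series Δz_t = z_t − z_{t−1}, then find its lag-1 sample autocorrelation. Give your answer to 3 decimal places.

-0.317

First differences Δz: 3, 2, 5, 2, -1, 7, 3, -2, 3
Mean of differences = 2.4444
Numerator Σ(Δz_t−Δz̄)(Δz_{t+1}−Δz̄) = -19.0864
Denominator Σ(Δz_t−Δz̄)² = 60.2222
r_1(Δz) = -19.0864 / 60.2222 = -0.317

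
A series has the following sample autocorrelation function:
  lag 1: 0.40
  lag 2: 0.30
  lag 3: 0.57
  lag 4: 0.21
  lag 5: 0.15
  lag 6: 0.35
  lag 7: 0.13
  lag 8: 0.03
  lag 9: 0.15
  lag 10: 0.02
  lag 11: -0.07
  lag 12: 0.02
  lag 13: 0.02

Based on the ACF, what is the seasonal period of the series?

The largest autocorrelation is r_3 = 0.57; the remaining lags stay at or below 0.40. The elevated value at lag 1 (0.40), dropping to 0.30 at lag 2, reflects decaying short-term dependence rather than seasonality.
The dominant spike at lag 3 indicates a seasonal period of 3.

3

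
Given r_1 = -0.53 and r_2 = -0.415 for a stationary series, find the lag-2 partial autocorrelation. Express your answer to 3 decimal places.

-0.968

φ_{22} = (r_2 − r_1²) / (1 − r_1²)
r_1² = (-0.53)² = 0.2809
Numerator = -0.415 − 0.2809 = -0.6959; denominator = 1 − 0.2809 = 0.7191
φ_{22} = -0.6959 / 0.7191 = -0.968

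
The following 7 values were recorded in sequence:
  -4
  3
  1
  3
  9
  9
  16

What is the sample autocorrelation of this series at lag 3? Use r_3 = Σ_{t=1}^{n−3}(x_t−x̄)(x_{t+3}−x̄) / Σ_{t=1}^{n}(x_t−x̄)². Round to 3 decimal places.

Mean x̄ = (-4 + 3 + 1 + 3 + 9 + 9 + 16)/7 = 5.2857
Deviations from mean: -9.2857, -2.2857, -4.2857, -2.2857, 3.7143, 3.7143, 10.7143
Numerator Σ_{t=1}^{4}(x_t−x̄)(x_{t+3}−x̄) = -27.6735
Denominator Σ(x_t−x̄)² = 257.4286
r_3 = -27.6735 / 257.4286 = -0.107

-0.107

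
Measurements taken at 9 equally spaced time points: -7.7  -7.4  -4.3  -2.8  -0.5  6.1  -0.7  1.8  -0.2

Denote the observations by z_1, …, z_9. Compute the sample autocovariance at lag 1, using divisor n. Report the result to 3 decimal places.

8.517

Mean z̄ = (-7.7 − 7.4 − 4.3 − 2.8 − 0.5 + 6.1 − 0.7 + 1.8 − 0.2)/9 = -1.7444
Σ_{t=1}^{8}(z_t−z̄)(z_{t+1}−z̄) = 76.6502
γ_1 = 76.6502 / 9 = 8.517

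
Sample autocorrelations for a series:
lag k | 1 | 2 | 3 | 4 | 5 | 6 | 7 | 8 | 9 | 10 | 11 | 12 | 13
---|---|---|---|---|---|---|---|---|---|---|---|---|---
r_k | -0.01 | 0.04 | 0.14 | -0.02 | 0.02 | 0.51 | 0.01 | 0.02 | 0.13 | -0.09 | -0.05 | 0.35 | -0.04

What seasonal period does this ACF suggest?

6

The largest autocorrelation is r_6 = 0.51, with a weaker echo at lag 12 (0.35); the remaining lags stay at or below 0.14.
The dominant spike at lag 6 indicates a seasonal period of 6.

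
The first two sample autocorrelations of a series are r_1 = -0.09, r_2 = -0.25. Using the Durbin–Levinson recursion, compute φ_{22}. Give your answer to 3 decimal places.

φ_{22} = (r_2 − r_1²) / (1 − r_1²)
r_1² = (-0.09)² = 0.0081
Numerator = -0.25 − 0.0081 = -0.2581; denominator = 1 − 0.0081 = 0.9919
φ_{22} = -0.2581 / 0.9919 = -0.260

-0.260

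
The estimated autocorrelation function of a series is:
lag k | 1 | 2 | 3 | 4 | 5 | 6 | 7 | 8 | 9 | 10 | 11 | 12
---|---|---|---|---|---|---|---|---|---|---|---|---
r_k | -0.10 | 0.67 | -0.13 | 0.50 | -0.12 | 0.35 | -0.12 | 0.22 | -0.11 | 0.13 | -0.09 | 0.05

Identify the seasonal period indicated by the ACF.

The largest autocorrelation is r_2 = 0.67, with weaker echoes at lags 4 (0.50), 6 (0.35) and 8 (0.22); the remaining lags stay at or below 0.13.
The dominant spike at lag 2 indicates a seasonal period of 2.

2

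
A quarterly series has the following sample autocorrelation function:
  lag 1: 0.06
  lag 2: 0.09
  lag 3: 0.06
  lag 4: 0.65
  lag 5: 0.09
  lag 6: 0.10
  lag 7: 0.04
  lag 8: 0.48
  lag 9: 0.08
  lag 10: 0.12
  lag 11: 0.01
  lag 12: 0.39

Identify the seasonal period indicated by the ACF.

4

The largest autocorrelation is r_4 = 0.65, with weaker echoes at lags 8 (0.48) and 12 (0.39); the remaining lags stay at or below 0.12.
The dominant spike at lag 4 indicates a seasonal period of 4.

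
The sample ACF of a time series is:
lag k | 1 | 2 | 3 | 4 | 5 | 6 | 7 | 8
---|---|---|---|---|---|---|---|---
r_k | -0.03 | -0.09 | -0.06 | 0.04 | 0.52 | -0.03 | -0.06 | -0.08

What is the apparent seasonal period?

5

The largest autocorrelation is r_5 = 0.52; the remaining lags stay at or below 0.04.
The dominant spike at lag 5 indicates a seasonal period of 5.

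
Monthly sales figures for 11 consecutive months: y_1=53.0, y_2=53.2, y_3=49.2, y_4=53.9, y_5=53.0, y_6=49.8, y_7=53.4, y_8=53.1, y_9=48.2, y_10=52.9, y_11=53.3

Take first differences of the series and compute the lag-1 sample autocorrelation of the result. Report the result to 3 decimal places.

-0.491

First differences Δy: 0.2, -4.0, 4.7, -0.9, -3.2, 3.6, -0.3, -4.9, 4.7, 0.4
Mean of differences = 0.0300
Numerator Σ(Δy_t−Δȳ)(Δy_{t+1}−Δȳ) = -53.2219
Denominator Σ(Δy_t−Δȳ)² = 108.4810
r_1(Δy) = -53.2219 / 108.4810 = -0.491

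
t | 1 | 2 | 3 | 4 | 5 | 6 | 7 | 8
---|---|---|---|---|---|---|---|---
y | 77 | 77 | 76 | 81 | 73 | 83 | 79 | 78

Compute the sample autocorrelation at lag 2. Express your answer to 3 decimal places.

0.288

Mean ȳ = (77 + 77 + 76 + 81 + 73 + 83 + 79 + 78)/8 = 78.0000
Deviations from mean: -1.0000, -1.0000, -2.0000, 3.0000, -5.0000, 5.0000, 1.0000, 0.0000
Σ(y_t−ȳ)(y_{t+2}−ȳ) = (2.0000) + (-3.0000) + (10.0000) + (15.0000) + (-5.0000) + (0.0000) = 19.0000
Denominator Σ(y_t−ȳ)² = 66.0000
r_2 = 19.0000 / 66.0000 = 0.288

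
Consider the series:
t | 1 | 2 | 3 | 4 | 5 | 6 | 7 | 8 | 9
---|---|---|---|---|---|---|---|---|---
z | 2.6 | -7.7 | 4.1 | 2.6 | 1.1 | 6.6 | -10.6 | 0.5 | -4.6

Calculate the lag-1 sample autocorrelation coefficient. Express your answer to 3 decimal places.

Mean z̄ = (2.6 − 7.7 + 4.1 + 2.6 + 1.1 + 6.6 − 10.6 + 0.5 − 4.6)/9 = -0.6000
Numerator Σ_{t=1}^{8}(z_t−z̄)(z_{t+1}−z̄) = -110.7700
Denominator Σ(z_t−z̄)² = 264.9200
r_1 = -110.7700 / 264.9200 = -0.418

-0.418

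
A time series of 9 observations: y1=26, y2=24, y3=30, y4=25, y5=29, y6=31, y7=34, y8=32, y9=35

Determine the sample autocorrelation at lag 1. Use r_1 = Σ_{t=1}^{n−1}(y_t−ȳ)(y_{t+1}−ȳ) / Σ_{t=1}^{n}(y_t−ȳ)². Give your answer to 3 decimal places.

Mean ȳ = (26 + 24 + 30 + 25 + 29 + 31 + 34 + 32 + 35)/9 = 29.5556
Numerator Σ_{t=1}^{8}(y_t−ȳ)(y_{t+1}−ȳ) = 47.5802
Denominator Σ(y_t−ȳ)² = 122.2222
r_1 = 47.5802 / 122.2222 = 0.389

0.389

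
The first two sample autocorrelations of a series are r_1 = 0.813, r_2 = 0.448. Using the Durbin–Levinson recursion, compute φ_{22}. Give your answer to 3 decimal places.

φ_{22} = (r_2 − r_1²) / (1 − r_1²)
r_1² = (0.813)² = 0.660969
Numerator = 0.448 − 0.6610 = -0.2130; denominator = 1 − 0.6610 = 0.3390
φ_{22} = -0.2130 / 0.3390 = -0.628

-0.628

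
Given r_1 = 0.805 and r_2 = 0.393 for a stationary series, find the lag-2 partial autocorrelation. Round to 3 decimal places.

-0.725

φ_{22} = (r_2 − r_1²) / (1 − r_1²)
r_1² = (0.805)² = 0.648025
Numerator = 0.393 − 0.6480 = -0.2550; denominator = 1 − 0.6480 = 0.3520
φ_{22} = -0.2550 / 0.3520 = -0.725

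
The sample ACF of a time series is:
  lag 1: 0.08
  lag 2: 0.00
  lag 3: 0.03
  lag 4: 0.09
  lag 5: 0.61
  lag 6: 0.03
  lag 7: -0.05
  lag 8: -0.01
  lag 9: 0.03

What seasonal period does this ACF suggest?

5

The largest autocorrelation is r_5 = 0.61; the remaining lags stay at or below 0.09.
The dominant spike at lag 5 indicates a seasonal period of 5.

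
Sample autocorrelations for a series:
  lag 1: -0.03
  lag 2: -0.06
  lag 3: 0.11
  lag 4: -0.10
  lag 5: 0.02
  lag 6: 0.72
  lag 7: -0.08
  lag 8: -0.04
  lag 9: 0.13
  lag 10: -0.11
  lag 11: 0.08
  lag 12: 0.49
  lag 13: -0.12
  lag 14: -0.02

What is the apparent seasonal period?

6

The largest autocorrelation is r_6 = 0.72, with a weaker echo at lag 12 (0.49); the remaining lags stay at or below 0.13.
The dominant spike at lag 6 indicates a seasonal period of 6.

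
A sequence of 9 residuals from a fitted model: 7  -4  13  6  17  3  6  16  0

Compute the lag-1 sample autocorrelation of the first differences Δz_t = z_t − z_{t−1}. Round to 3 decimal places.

-0.610

First differences Δz: -11, 17, -7, 11, -14, 3, 10, -16
Mean of differences = -0.8750
Numerator Σ(Δz_t−Δz̄)(Δz_{t+1}−Δz̄) = -692.2656
Denominator Σ(Δz_t−Δz̄)² = 1134.8750
r_1(Δz) = -692.2656 / 1134.8750 = -0.610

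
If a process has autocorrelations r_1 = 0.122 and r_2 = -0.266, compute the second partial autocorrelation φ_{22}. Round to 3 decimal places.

-0.285

φ_{22} = (r_2 − r_1²) / (1 − r_1²)
r_1² = (0.122)² = 0.014884
Numerator = -0.266 − 0.0149 = -0.2809; denominator = 1 − 0.0149 = 0.9851
φ_{22} = -0.2809 / 0.9851 = -0.285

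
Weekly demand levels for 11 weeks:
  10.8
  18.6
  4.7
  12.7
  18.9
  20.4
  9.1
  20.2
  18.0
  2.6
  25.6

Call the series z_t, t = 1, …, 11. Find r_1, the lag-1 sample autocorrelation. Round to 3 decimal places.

-0.450

Mean z̄ = (10.8 + 18.6 + 4.7 + 12.7 + 18.9 + 20.4 + 9.1 + 20.2 + 18.0 + 2.6 + 25.6)/11 = 14.6909
Numerator Σ_{t=1}^{10}(z_t−z̄)(z_{t+1}−z̄) = -235.1246
Denominator Σ(z_t−z̄)² = 522.2691
r_1 = -235.1246 / 522.2691 = -0.450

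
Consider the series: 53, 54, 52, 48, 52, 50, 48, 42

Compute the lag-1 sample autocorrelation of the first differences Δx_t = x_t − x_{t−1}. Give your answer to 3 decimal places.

-0.218

First differences Δx: 1, -2, -4, 4, -2, -2, -6
Mean of differences = -1.5714
Numerator Σ(Δx_t−Δx̄)(Δx_{t+1}−Δx̄) = -13.8980
Denominator Σ(Δx_t−Δx̄)² = 63.7143
r_1(Δx) = -13.8980 / 63.7143 = -0.218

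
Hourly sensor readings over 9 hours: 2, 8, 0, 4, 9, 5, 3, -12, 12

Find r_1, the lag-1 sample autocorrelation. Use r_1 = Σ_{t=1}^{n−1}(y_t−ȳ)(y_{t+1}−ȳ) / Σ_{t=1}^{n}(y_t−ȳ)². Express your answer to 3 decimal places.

-0.364

Mean ȳ = (2 + 8 + 0 + 4 + 9 + 5 + 3 − 12 + 12)/9 = 3.4444
Numerator Σ_{t=1}^{8}(y_t−ȳ)(y_{t+1}−ȳ) = -138.4198
Denominator Σ(y_t−ȳ)² = 380.2222
r_1 = -138.4198 / 380.2222 = -0.364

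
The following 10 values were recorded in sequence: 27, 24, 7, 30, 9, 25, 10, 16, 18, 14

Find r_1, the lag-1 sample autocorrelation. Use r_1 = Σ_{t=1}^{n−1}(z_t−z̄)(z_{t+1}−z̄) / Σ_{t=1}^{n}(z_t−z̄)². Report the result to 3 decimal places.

-0.596

Mean z̄ = (27 + 24 + 7 + 30 + 9 + 25 + 10 + 16 + 18 + 14)/10 = 18.0000
Numerator Σ_{t=1}^{9}(z_t−z̄)(z_{t+1}−z̄) = -355.0000
Denominator Σ(z_t−z̄)² = 596.0000
r_1 = -355.0000 / 596.0000 = -0.596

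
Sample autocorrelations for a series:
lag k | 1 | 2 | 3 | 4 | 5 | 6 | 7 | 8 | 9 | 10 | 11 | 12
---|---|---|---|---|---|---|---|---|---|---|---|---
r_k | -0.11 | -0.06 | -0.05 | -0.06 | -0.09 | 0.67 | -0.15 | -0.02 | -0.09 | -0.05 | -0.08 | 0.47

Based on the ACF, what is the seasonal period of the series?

The largest autocorrelation is r_6 = 0.67, with a weaker echo at lag 12 (0.47); the remaining lags stay at or below -0.02.
The dominant spike at lag 6 indicates a seasonal period of 6.

6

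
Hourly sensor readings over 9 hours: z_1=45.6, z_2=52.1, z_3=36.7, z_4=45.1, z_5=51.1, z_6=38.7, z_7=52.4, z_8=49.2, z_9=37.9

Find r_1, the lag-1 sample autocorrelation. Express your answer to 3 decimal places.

-0.451

Mean z̄ = (45.6 + 52.1 + 36.7 + 45.1 + 51.1 + 38.7 + 52.4 + 49.2 + 37.9)/9 = 45.4222
Numerator Σ_{t=1}^{8}(z_t−z̄)(z_{t+1}−z̄) = -143.2072
Denominator Σ(z_t−z̄)² = 317.7756
r_1 = -143.2072 / 317.7756 = -0.451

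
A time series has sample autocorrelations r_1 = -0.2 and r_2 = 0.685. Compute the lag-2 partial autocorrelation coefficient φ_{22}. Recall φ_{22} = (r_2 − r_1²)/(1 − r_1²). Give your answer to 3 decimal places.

φ_{22} = (r_2 − r_1²) / (1 − r_1²)
r_1² = (-0.2)² = 0.04
Numerator = 0.685 − 0.0400 = 0.6450; denominator = 1 − 0.0400 = 0.9600
φ_{22} = 0.6450 / 0.9600 = 0.672

0.672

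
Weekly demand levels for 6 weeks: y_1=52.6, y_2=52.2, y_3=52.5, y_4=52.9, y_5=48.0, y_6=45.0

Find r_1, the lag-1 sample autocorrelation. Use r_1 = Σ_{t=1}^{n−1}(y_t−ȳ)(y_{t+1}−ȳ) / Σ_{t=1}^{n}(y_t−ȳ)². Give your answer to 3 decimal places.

Mean ȳ = (52.6 + 52.2 + 52.5 + 52.9 + 48.0 + 45.0)/6 = 50.5333
Deviations from mean: 2.0667, 1.6667, 1.9667, 2.3667, -2.5333, -5.5333
Σ(y_t−ȳ)(y_{t+1}−ȳ) = (3.4444) + (3.2778) + (4.6544) + (-5.9956) + (14.0178) = 19.3989
Denominator Σ(y_t−ȳ)² = 53.5533
r_1 = 19.3989 / 53.5533 = 0.362

0.362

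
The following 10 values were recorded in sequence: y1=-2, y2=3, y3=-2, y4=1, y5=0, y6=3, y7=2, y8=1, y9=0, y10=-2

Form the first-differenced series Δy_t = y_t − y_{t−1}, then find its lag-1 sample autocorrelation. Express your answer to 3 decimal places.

First differences Δy: 5, -5, 3, -1, 3, -1, -1, -1, -2
Mean of differences = 0.0000
Numerator Σ(Δy_t−Δȳ)(Δy_{t+1}−Δȳ) = -45.0000
Denominator Σ(Δy_t−Δȳ)² = 76.0000
r_1(Δy) = -45.0000 / 76.0000 = -0.592

-0.592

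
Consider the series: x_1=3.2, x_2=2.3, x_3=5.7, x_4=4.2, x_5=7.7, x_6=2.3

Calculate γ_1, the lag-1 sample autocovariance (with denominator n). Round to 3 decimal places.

-1.284

Mean x̄ = (3.2 + 2.3 + 5.7 + 4.2 + 7.7 + 2.3)/6 = 4.2333
Deviations: -1.0333, -1.9333, 1.4667, -0.0333, 3.4667, -1.9333
Σ_{t=1}^{5}(x_t−x̄)(x_{t+1}−x̄) = -7.7044
γ_1 = -7.7044 / 6 = -1.284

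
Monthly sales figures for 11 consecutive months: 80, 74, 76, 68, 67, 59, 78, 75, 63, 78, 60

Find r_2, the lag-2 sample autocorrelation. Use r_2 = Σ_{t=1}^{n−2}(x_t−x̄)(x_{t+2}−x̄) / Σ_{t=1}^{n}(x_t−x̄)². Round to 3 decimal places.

0.056

Mean x̄ = (80 + 74 + 76 + 68 + 67 + 59 + 78 + 75 + 63 + 78 + 60)/11 = 70.7273
Numerator Σ_{t=1}^{9}(x_t−x̄)(x_{t+2}−x̄) = 32.8512
Denominator Σ(x_t−x̄)² = 582.1818
r_2 = 32.8512 / 582.1818 = 0.056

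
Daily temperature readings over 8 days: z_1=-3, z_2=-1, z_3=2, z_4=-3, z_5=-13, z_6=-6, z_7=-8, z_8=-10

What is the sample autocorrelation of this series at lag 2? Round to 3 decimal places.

Mean z̄ = (-3 − 1 + 2 − 3 − 13 − 6 − 8 − 10)/8 = -5.2500
Σ(z_t−z̄)(z_{t+2}−z̄) = (16.3125) + (9.5625) + (-56.1875) + (-1.6875) + (21.3125) + (3.5625) = -7.1250
Denominator Σ(z_t−z̄)² = 171.5000
r_2 = -7.1250 / 171.5000 = -0.042

-0.042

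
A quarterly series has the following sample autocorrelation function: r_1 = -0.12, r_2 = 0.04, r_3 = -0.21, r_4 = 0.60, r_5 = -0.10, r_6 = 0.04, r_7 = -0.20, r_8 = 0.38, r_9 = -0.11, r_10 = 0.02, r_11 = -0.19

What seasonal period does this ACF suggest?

The largest autocorrelation is r_4 = 0.60, with a weaker echo at lag 8 (0.38); the remaining lags stay at or below 0.04.
The dominant spike at lag 4 indicates a seasonal period of 4.

4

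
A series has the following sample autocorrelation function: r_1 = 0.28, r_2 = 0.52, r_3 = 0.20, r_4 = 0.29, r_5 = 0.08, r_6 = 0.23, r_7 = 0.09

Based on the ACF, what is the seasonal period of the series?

2

The largest autocorrelation is r_2 = 0.52, with a weaker echo at lag 4 (0.29); the remaining lags stay at or below 0.28.
The dominant spike at lag 2 indicates a seasonal period of 2.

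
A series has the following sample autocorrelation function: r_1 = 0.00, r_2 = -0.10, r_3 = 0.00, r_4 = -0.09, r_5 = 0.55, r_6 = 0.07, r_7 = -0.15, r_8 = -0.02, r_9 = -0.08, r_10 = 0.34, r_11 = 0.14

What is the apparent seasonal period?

5

The largest autocorrelation is r_5 = 0.55, with a weaker echo at lag 10 (0.34); the remaining lags stay at or below 0.14.
The dominant spike at lag 5 indicates a seasonal period of 5.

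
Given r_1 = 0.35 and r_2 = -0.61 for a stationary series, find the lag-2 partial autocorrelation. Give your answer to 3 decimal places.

-0.835

φ_{22} = (r_2 − r_1²) / (1 − r_1²)
r_1² = (0.35)² = 0.1225
Numerator = -0.61 − 0.1225 = -0.7325; denominator = 1 − 0.1225 = 0.8775
φ_{22} = -0.7325 / 0.8775 = -0.835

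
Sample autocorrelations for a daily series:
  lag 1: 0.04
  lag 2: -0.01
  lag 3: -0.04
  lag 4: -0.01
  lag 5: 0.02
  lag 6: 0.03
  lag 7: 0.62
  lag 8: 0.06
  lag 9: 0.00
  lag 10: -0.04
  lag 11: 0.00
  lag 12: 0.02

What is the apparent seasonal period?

The largest autocorrelation is r_7 = 0.62; the remaining lags stay at or below 0.06.
The dominant spike at lag 7 indicates a seasonal period of 7.

7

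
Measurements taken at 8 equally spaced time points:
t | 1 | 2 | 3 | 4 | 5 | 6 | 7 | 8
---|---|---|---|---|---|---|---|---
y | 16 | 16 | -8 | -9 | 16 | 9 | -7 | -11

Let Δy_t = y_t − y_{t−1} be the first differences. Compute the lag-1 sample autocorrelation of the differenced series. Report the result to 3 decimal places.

-0.073

First differences Δy: 0, -24, -1, 25, -7, -16, -4
Mean of differences = -3.8571
Numerator Σ(Δy_t−Δȳ)(Δy_{t+1}−Δȳ) = -103.5918
Denominator Σ(Δy_t−Δȳ)² = 1418.8571
r_1(Δy) = -103.5918 / 1418.8571 = -0.073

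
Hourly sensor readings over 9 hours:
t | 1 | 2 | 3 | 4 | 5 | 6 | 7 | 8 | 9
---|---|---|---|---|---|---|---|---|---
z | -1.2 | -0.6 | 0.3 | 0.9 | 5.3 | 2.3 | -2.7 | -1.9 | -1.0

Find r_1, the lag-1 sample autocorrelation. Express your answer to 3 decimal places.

0.377

Mean z̄ = (-1.2 − 0.6 + 0.3 + 0.9 + 5.3 + 2.3 − 2.7 − 1.9 − 1.0)/9 = 0.1556
Numerator Σ_{t=1}^{8}(z_t−z̄)(z_{t+1}−z̄) = 18.0058
Denominator Σ(z_t−z̄)² = 47.7622
r_1 = 18.0058 / 47.7622 = 0.377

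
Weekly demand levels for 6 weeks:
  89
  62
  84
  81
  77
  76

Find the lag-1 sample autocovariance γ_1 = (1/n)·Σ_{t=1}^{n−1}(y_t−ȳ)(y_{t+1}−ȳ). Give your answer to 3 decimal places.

Mean ȳ = (89 + 62 + 84 + 81 + 77 + 76)/6 = 78.1667
Deviations: 10.8333, -16.1667, 5.8333, 2.8333, -1.1667, -2.1667
Σ_{t=1}^{5}(y_t−ȳ)(y_{t+1}−ȳ) = -253.6944
γ_1 = -253.6944 / 6 = -42.282

-42.282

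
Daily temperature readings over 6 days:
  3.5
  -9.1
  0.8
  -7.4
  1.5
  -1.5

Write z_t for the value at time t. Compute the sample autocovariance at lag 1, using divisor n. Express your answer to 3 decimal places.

-15.235

Mean z̄ = (3.5 − 9.1 + 0.8 − 7.4 + 1.5 − 1.5)/6 = -2.0333
Deviations: 5.5333, -7.0667, 2.8333, -5.3667, 3.5333, 0.5333
Σ_{t=1}^{5}(z_t−z̄)(z_{t+1}−z̄) = -91.4078
γ_1 = -91.4078 / 6 = -15.235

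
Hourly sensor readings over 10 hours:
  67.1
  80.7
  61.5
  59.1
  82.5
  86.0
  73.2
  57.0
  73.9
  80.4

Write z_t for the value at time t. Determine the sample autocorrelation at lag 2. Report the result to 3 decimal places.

Mean z̄ = (67.1 + 80.7 + 61.5 + 59.1 + 82.5 + 86.0 + 73.2 + 57.0 + 73.9 + 80.4)/10 = 72.1400
Numerator Σ_{t=1}^{8}(z_t−z̄)(z_{t+2}−z̄) = -671.0112
Denominator Σ(z_t−z̄)² = 983.0240
r_2 = -671.0112 / 983.0240 = -0.683

-0.683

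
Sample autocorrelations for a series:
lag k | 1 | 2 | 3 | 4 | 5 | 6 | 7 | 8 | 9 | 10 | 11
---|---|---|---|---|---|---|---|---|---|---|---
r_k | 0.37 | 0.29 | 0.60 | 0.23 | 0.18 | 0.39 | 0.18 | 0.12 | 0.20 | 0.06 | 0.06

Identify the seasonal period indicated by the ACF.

The largest autocorrelation is r_3 = 0.60, with a weaker echo at lag 6 (0.39); the remaining lags stay at or below 0.37. The elevated value at lag 1 (0.37), dropping to 0.29 at lag 2, reflects decaying short-term dependence rather than seasonality.
The dominant spike at lag 3 indicates a seasonal period of 3.

3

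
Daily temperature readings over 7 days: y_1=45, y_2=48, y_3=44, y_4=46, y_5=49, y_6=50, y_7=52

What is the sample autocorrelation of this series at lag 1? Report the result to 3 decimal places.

Mean ȳ = (45 + 48 + 44 + 46 + 49 + 50 + 52)/7 = 47.7143
Numerator Σ_{t=1}^{6}(y_t−ȳ)(y_{t+1}−ȳ) = 15.0612
Denominator Σ(y_t−ȳ)² = 49.4286
r_1 = 15.0612 / 49.4286 = 0.305

0.305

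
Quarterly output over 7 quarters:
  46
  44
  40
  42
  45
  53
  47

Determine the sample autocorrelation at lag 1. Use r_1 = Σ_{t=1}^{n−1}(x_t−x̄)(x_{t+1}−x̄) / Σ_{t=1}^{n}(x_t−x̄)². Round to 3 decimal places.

0.340

Mean x̄ = (46 + 44 + 40 + 42 + 45 + 53 + 47)/7 = 45.2857
Deviations from mean: 0.7143, -1.2857, -5.2857, -3.2857, -0.2857, 7.7143, 1.7143
Σ(x_t−x̄)(x_{t+1}−x̄) = (-0.9184) + (6.7959) + (17.3673) + (0.9388) + (-2.2041) + (13.2245) = 35.2041
Denominator Σ(x_t−x̄)² = 103.4286
r_1 = 35.2041 / 103.4286 = 0.340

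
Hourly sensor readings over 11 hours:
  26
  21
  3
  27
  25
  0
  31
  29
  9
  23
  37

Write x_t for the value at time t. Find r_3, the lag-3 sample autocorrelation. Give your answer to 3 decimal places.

Mean x̄ = (26 + 21 + 3 + 27 + 25 + 0 + 31 + 29 + 9 + 23 + 37)/11 = 21.0000
Numerator Σ_{t=1}^{8}(x_t−x̄)(x_{t+3}−x̄) = 900.0000
Denominator Σ(x_t−x̄)² = 1410.0000
r_3 = 900.0000 / 1410.0000 = 0.638

0.638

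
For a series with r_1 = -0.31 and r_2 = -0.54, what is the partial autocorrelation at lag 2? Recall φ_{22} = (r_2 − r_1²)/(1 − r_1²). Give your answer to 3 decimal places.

φ_{22} = (r_2 − r_1²) / (1 − r_1²)
r_1² = (-0.31)² = 0.0961
Numerator = -0.54 − 0.0961 = -0.6361; denominator = 1 − 0.0961 = 0.9039
φ_{22} = -0.6361 / 0.9039 = -0.704

-0.704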